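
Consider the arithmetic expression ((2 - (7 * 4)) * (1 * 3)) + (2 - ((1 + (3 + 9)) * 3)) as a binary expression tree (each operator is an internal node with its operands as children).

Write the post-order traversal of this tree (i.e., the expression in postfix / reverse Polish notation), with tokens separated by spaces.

Post-order on an expression tree gives postfix notation: for each operator, emit left operand, right operand, then the operator.

2 7 4 * - 1 3 * * 2 1 3 9 + + 3 * - +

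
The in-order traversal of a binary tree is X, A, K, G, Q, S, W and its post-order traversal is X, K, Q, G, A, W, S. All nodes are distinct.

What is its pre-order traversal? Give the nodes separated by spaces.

S A X G K Q W

The last element of post-order is the root; it splits in-order into left and right subtrees.
Root S: left subtree has 5 nodes {X, A, K, G, Q}, right has 1 {W}.
  Root A: left subtree has 1 node {X}, right has 3 {K, G, Q}.
    Root G: left subtree has 1 node {K}, right has 1 {Q}.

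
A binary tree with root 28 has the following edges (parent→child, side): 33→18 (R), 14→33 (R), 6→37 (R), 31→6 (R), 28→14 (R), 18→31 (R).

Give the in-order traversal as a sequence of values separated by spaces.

28 14 33 18 31 6 37

In-order visits the left subtree, then the node, then the right subtree.
At 28: no left child.
Visit 28.
At 28: go right to 14.
  At 14: no left child.
  Visit 14.
  At 14: go right to 33.
    At 33: no left child.
    Visit 33.
    At 33: go right to 18.
      At 18: no left child.
      Visit 18.
      At 18: go right to 31.
        At 31: no left child.
        Visit 31.
        At 31: go right to 6.
          At 6: no left child.
          Visit 6.
          At 6: go right to 37.
            37 is a leaf — visit 37.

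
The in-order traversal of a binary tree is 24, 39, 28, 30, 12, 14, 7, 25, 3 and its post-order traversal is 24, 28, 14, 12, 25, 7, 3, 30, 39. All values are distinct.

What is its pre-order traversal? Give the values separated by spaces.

The last element of post-order is the root; it splits in-order into left and right subtrees.
Root 39: left subtree has 1 node {24}, right has 7 {28, 30, 12, 14, 7, 25, 3}.
  Root 30: left subtree has 1 node {28}, right has 5 {12, 14, 7, 25, 3}.
    Root 3: left subtree has 4 nodes {12, 14, 7, 25}, right has 0 { }.
      Root 7: left subtree has 2 nodes {12, 14}, right has 1 {25}.
        Root 12: left subtree has 0 nodes { }, right has 1 {14}.

39 24 30 28 3 7 12 14 25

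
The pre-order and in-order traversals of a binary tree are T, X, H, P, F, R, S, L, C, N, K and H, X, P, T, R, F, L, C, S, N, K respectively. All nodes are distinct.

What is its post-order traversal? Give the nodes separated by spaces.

H P X R C L K N S F T

The first element of pre-order is the root; it splits in-order into left and right subtrees.
Root T: left subtree has 3 nodes {H, X, P}, right has 7 {R, F, L, C, S, N, K}.
  Root X: left subtree has 1 node {H}, right has 1 {P}.
  Root F: left subtree has 1 node {R}, right has 5 {L, C, S, N, K}.
    Root S: left subtree has 2 nodes {L, C}, right has 2 {N, K}.
      Root L: left subtree has 0 nodes { }, right has 1 {C}.
      Root N: left subtree has 0 nodes { }, right has 1 {K}.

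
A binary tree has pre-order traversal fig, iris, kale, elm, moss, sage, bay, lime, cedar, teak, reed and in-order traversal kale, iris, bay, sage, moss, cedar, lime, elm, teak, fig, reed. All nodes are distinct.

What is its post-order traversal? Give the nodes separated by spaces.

The first element of pre-order is the root; it splits in-order into left and right subtrees.
Root fig: left subtree has 9 nodes {kale, iris, bay, sage, moss, cedar, lime, elm, teak}, right has 1 {reed}.
  Root iris: left subtree has 1 node {kale}, right has 7 {bay, sage, moss, cedar, lime, elm, teak}.
    Root elm: left subtree has 5 nodes {bay, sage, moss, cedar, lime}, right has 1 {teak}.
      Root moss: left subtree has 2 nodes {bay, sage}, right has 2 {cedar, lime}.
        Root sage: left subtree has 1 node {bay}, right has 0 { }.
        Root lime: left subtree has 1 node {cedar}, right has 0 { }.

kale bay sage cedar lime moss teak elm iris reed fig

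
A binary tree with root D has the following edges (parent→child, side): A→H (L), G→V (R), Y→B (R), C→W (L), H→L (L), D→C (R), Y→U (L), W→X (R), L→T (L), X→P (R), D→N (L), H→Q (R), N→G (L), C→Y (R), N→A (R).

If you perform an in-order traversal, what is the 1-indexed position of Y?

In-order visits the left subtree, then the node, then the right subtree.
At D: go left to N.
  At N: go left to G.
    At G: no left child.
    Visit G.
    At G: go right to V.
      V is a leaf — visit V.
  Visit N.
  At N: go right to A.
    At A: go left to H.
      At H: go left to L.
        At L: go left to T.
          T is a leaf — visit T.
        Visit L.
        At L: no right child.
      Visit H.
      At H: go right to Q.
        Q is a leaf — visit Q.
    Visit A.
    At A: no right child.
Visit D.
At D: go right to C.
  At C: go left to W.
    At W: no left child.
    Visit W.
    At W: go right to X.
      At X: no left child.
      Visit X.
      At X: go right to P.
        P is a leaf — visit P.
  Visit C.
  At C: go right to Y.
    At Y: go left to U.
      U is a leaf — visit U.
    Visit Y.
    At Y: go right to B.
      B is a leaf — visit B.
Full in-order sequence: G, V, N, T, L, H, Q, A, D, W, X, P, C, U, Y, B.

15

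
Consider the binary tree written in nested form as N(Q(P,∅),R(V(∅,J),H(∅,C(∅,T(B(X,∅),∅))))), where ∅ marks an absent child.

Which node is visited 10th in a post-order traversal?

R

Post-order visits the left subtree, then the right subtree, then the node.
At N: go left to Q.
  At Q: go left to P.
    P is a leaf — visit P.
  At Q: no right child.
  Visit Q.
At N: go right to R.
  At R: go left to V.
    At V: no left child.
    At V: go right to J.
      J is a leaf — visit J.
    Visit V.
  At R: go right to H.
    At H: no left child.
    At H: go right to C.
      At C: no left child.
      At C: go right to T.
        At T: go left to B.
          At B: go left to X.
            X is a leaf — visit X.
          At B: no right child.
          Visit B.
        At T: no right child.
        Visit T.
      Visit C.
    Visit H.
  Visit R.
Visit N.
Full post-order sequence: P, Q, J, V, X, B, T, C, H, R, N.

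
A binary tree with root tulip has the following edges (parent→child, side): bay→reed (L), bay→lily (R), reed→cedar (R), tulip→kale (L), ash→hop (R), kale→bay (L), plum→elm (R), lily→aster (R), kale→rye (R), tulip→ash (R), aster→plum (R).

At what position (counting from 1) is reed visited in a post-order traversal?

2

Post-order visits the left subtree, then the right subtree, then the node.
At tulip: go left to kale.
  At kale: go left to bay.
    At bay: go left to reed.
      At reed: no left child.
      At reed: go right to cedar.
        cedar is a leaf — visit cedar.
      Visit reed.
    At bay: go right to lily.
      At lily: no left child.
      At lily: go right to aster.
        At aster: no left child.
        At aster: go right to plum.
          At plum: no left child.
          At plum: go right to elm.
            elm is a leaf — visit elm.
          Visit plum.
        Visit aster.
      Visit lily.
    Visit bay.
  At kale: go right to rye.
    rye is a leaf — visit rye.
  Visit kale.
At tulip: go right to ash.
  At ash: no left child.
  At ash: go right to hop.
    hop is a leaf — visit hop.
  Visit ash.
Visit tulip.
Full post-order sequence: cedar, reed, elm, plum, aster, lily, bay, rye, kale, hop, ash, tulip.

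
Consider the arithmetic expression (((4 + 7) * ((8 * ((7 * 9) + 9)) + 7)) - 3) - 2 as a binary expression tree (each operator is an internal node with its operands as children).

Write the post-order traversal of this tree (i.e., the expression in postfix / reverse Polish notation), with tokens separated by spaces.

Post-order on an expression tree gives postfix notation: for each operator, emit left operand, right operand, then the operator.

4 7 + 8 7 9 * 9 + * 7 + * 3 - 2 -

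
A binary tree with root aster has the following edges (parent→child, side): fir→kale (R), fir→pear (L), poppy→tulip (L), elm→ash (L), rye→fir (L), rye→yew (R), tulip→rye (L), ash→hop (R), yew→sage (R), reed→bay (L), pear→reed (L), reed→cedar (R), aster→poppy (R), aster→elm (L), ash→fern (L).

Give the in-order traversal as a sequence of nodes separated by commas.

fern, ash, hop, elm, aster, bay, reed, cedar, pear, fir, kale, rye, yew, sage, tulip, poppy

In-order visits the left subtree, then the node, then the right subtree.
At aster: go left to elm.
  At elm: go left to ash.
    At ash: go left to fern.
      fern is a leaf — visit fern.
    Visit ash.
    At ash: go right to hop.
      hop is a leaf — visit hop.
  Visit elm.
  At elm: no right child.
Visit aster.
At aster: go right to poppy.
  At poppy: go left to tulip.
    At tulip: go left to rye.
      At rye: go left to fir.
        At fir: go left to pear.
          At pear: go left to reed.
            At reed: go left to bay.
              bay is a leaf — visit bay.
            Visit reed.
            At reed: go right to cedar.
              cedar is a leaf — visit cedar.
          Visit pear.
          At pear: no right child.
        Visit fir.
        At fir: go right to kale.
          kale is a leaf — visit kale.
      Visit rye.
      At rye: go right to yew.
        At yew: no left child.
        Visit yew.
        At yew: go right to sage.
          sage is a leaf — visit sage.
    Visit tulip.
    At tulip: no right child.
  Visit poppy.
  At poppy: no right child.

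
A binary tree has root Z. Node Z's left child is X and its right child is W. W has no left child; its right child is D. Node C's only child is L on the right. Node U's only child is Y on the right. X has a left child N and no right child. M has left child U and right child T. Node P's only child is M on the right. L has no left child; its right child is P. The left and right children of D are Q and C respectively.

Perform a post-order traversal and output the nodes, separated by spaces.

N X Q Y U T M P L C D W Z

Post-order visits the left subtree, then the right subtree, then the node.
At Z: go left to X.
  At X: go left to N.
    N is a leaf — visit N.
  At X: no right child.
  Visit X.
At Z: go right to W.
  At W: no left child.
  At W: go right to D.
    At D: go left to Q.
      Q is a leaf — visit Q.
    At D: go right to C.
      At C: no left child.
      At C: go right to L.
        At L: no left child.
        At L: go right to P.
          At P: no left child.
          At P: go right to M.
            At M: go left to U.
              At U: no left child.
              At U: go right to Y.
                Y is a leaf — visit Y.
              Visit U.
            At M: go right to T.
              T is a leaf — visit T.
            Visit M.
          Visit P.
        Visit L.
      Visit C.
    Visit D.
  Visit W.
Visit Z.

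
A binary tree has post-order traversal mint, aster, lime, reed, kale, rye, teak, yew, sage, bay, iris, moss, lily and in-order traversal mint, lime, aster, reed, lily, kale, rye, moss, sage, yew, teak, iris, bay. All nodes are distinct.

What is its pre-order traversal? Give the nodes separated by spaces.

lily reed lime mint aster moss rye kale iris sage yew teak bay

The last element of post-order is the root; it splits in-order into left and right subtrees.
Root lily: left subtree has 4 nodes {mint, lime, aster, reed}, right has 8 {kale, rye, moss, sage, yew, teak, iris, bay}.
  Root reed: left subtree has 3 nodes {mint, lime, aster}, right has 0 { }.
    Root lime: left subtree has 1 node {mint}, right has 1 {aster}.
  Root moss: left subtree has 2 nodes {kale, rye}, right has 5 {sage, yew, teak, iris, bay}.
    Root rye: left subtree has 1 node {kale}, right has 0 { }.
    Root iris: left subtree has 3 nodes {sage, yew, teak}, right has 1 {bay}.
      Root sage: left subtree has 0 nodes { }, right has 2 {yew, teak}.
        Root yew: left subtree has 0 nodes { }, right has 1 {teak}.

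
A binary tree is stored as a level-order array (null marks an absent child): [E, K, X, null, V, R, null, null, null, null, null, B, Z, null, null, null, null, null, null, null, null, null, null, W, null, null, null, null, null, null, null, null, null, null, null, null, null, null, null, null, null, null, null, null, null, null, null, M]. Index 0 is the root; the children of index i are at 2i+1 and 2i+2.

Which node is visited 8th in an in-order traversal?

Z

In-order visits the left subtree, then the node, then the right subtree.
At E: go left to K.
  At K: no left child.
  Visit K.
  At K: go right to V.
    V is a leaf — visit V.
Visit E.
At E: go right to X.
  At X: go left to R.
    At R: go left to B.
      At B: go left to W.
        At W: go left to M.
          M is a leaf — visit M.
        Visit W.
        At W: no right child.
      Visit B.
      At B: no right child.
    Visit R.
    At R: go right to Z.
      Z is a leaf — visit Z.
  Visit X.
  At X: no right child.
Full in-order sequence: K, V, E, M, W, B, R, Z, X.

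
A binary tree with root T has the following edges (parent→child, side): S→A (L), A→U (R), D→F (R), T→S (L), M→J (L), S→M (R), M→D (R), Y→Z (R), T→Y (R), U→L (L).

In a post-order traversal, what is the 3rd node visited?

Post-order visits the left subtree, then the right subtree, then the node.
At T: go left to S.
  At S: go left to A.
    At A: no left child.
    At A: go right to U.
      At U: go left to L.
        L is a leaf — visit L.
      At U: no right child.
      Visit U.
    Visit A.
  At S: go right to M.
    At M: go left to J.
      J is a leaf — visit J.
    At M: go right to D.
      At D: no left child.
      At D: go right to F.
        F is a leaf — visit F.
      Visit D.
    Visit M.
  Visit S.
At T: go right to Y.
  At Y: no left child.
  At Y: go right to Z.
    Z is a leaf — visit Z.
  Visit Y.
Visit T.
Full post-order sequence: L, U, A, J, F, D, M, S, Z, Y, T.

A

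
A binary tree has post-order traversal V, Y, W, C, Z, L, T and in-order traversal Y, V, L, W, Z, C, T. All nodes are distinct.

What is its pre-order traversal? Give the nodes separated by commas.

The last element of post-order is the root; it splits in-order into left and right subtrees.
Root T: left subtree has 6 nodes {Y, V, L, W, Z, C}, right has 0 { }.
  Root L: left subtree has 2 nodes {Y, V}, right has 3 {W, Z, C}.
    Root Y: left subtree has 0 nodes { }, right has 1 {V}.
    Root Z: left subtree has 1 node {W}, right has 1 {C}.

T, L, Y, V, Z, W, C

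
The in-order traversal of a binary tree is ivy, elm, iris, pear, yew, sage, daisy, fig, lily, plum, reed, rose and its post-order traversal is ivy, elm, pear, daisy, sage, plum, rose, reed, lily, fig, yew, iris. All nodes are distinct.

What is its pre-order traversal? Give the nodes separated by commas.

iris, elm, ivy, yew, pear, fig, sage, daisy, lily, reed, plum, rose

The last element of post-order is the root; it splits in-order into left and right subtrees.
Root iris: left subtree has 2 nodes {ivy, elm}, right has 9 {pear, yew, sage, daisy, fig, lily, plum, reed, rose}.
  Root elm: left subtree has 1 node {ivy}, right has 0 { }.
  Root yew: left subtree has 1 node {pear}, right has 7 {sage, daisy, fig, lily, plum, reed, rose}.
    Root fig: left subtree has 2 nodes {sage, daisy}, right has 4 {lily, plum, reed, rose}.
      Root sage: left subtree has 0 nodes { }, right has 1 {daisy}.
      Root lily: left subtree has 0 nodes { }, right has 3 {plum, reed, rose}.
        Root reed: left subtree has 1 node {plum}, right has 1 {rose}.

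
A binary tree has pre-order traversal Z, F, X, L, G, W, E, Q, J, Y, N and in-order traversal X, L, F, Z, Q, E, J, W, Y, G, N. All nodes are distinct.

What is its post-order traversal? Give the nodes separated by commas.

The first element of pre-order is the root; it splits in-order into left and right subtrees.
Root Z: left subtree has 3 nodes {X, L, F}, right has 7 {Q, E, J, W, Y, G, N}.
  Root F: left subtree has 2 nodes {X, L}, right has 0 { }.
    Root X: left subtree has 0 nodes { }, right has 1 {L}.
  Root G: left subtree has 5 nodes {Q, E, J, W, Y}, right has 1 {N}.
    Root W: left subtree has 3 nodes {Q, E, J}, right has 1 {Y}.
      Root E: left subtree has 1 node {Q}, right has 1 {J}.

L, X, F, Q, J, E, Y, W, N, G, Z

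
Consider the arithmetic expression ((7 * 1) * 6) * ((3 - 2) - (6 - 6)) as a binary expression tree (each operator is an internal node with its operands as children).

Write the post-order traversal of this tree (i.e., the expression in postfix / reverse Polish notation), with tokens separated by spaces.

Post-order on an expression tree gives postfix notation: for each operator, emit left operand, right operand, then the operator.

7 1 * 6 * 3 2 - 6 6 - - *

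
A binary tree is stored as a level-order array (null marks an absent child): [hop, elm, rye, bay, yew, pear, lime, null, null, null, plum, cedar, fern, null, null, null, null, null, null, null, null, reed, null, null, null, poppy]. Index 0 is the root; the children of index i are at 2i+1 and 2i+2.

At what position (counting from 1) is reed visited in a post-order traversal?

2

Post-order visits the left subtree, then the right subtree, then the node.
At hop: go left to elm.
  At elm: go left to bay.
    bay is a leaf — visit bay.
  At elm: go right to yew.
    At yew: no left child.
    At yew: go right to plum.
      At plum: go left to reed.
        reed is a leaf — visit reed.
      At plum: no right child.
      Visit plum.
    Visit yew.
  Visit elm.
At hop: go right to rye.
  At rye: go left to pear.
    At pear: go left to cedar.
      cedar is a leaf — visit cedar.
    At pear: go right to fern.
      At fern: go left to poppy.
        poppy is a leaf — visit poppy.
      At fern: no right child.
      Visit fern.
    Visit pear.
  At rye: go right to lime.
    lime is a leaf — visit lime.
  Visit rye.
Visit hop.
Full post-order sequence: bay, reed, plum, yew, elm, cedar, poppy, fern, pear, lime, rye, hop.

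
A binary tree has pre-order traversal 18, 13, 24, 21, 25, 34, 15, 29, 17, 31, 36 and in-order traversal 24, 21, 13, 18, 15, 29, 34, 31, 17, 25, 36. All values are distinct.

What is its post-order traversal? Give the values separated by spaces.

The first element of pre-order is the root; it splits in-order into left and right subtrees.
Root 18: left subtree has 3 nodes {24, 21, 13}, right has 7 {15, 29, 34, 31, 17, 25, 36}.
  Root 13: left subtree has 2 nodes {24, 21}, right has 0 { }.
    Root 24: left subtree has 0 nodes { }, right has 1 {21}.
  Root 25: left subtree has 5 nodes {15, 29, 34, 31, 17}, right has 1 {36}.
    Root 34: left subtree has 2 nodes {15, 29}, right has 2 {31, 17}.
      Root 15: left subtree has 0 nodes { }, right has 1 {29}.
      Root 17: left subtree has 1 node {31}, right has 0 { }.

21 24 13 29 15 31 17 34 36 25 18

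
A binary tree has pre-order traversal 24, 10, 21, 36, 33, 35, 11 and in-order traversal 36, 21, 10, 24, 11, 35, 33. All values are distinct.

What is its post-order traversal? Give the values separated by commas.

The first element of pre-order is the root; it splits in-order into left and right subtrees.
Root 24: left subtree has 3 nodes {36, 21, 10}, right has 3 {11, 35, 33}.
  Root 10: left subtree has 2 nodes {36, 21}, right has 0 { }.
    Root 21: left subtree has 1 node {36}, right has 0 { }.
  Root 33: left subtree has 2 nodes {11, 35}, right has 0 { }.
    Root 35: left subtree has 1 node {11}, right has 0 { }.

36, 21, 10, 11, 35, 33, 24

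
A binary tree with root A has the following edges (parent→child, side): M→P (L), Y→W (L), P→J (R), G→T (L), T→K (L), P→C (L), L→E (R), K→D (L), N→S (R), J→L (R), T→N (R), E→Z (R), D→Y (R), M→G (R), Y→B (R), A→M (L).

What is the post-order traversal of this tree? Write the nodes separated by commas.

Post-order visits the left subtree, then the right subtree, then the node.
At A: go left to M.
  At M: go left to P.
    At P: go left to C.
      C is a leaf — visit C.
    At P: go right to J.
      At J: no left child.
      At J: go right to L.
        At L: no left child.
        At L: go right to E.
          At E: no left child.
          At E: go right to Z.
            Z is a leaf — visit Z.
          Visit E.
        Visit L.
      Visit J.
    Visit P.
  At M: go right to G.
    At G: go left to T.
      At T: go left to K.
        At K: go left to D.
          At D: no left child.
          At D: go right to Y.
            At Y: go left to W.
              W is a leaf — visit W.
            At Y: go right to B.
              B is a leaf — visit B.
            Visit Y.
          Visit D.
        At K: no right child.
        Visit K.
      At T: go right to N.
        At N: no left child.
        At N: go right to S.
          S is a leaf — visit S.
        Visit N.
      Visit T.
    At G: no right child.
    Visit G.
  Visit M.
At A: no right child.
Visit A.

C, Z, E, L, J, P, W, B, Y, D, K, S, N, T, G, M, A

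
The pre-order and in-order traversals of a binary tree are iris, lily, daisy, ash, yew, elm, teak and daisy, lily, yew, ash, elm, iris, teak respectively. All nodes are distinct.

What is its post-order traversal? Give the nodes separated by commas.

daisy, yew, elm, ash, lily, teak, iris

The first element of pre-order is the root; it splits in-order into left and right subtrees.
Root iris: left subtree has 5 nodes {daisy, lily, yew, ash, elm}, right has 1 {teak}.
  Root lily: left subtree has 1 node {daisy}, right has 3 {yew, ash, elm}.
    Root ash: left subtree has 1 node {yew}, right has 1 {elm}.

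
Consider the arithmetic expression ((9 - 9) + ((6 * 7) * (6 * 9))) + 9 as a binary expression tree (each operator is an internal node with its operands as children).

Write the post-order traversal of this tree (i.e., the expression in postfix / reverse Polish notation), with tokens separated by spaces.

9 9 - 6 7 * 6 9 * * + 9 +

Post-order on an expression tree gives postfix notation: for each operator, emit left operand, right operand, then the operator.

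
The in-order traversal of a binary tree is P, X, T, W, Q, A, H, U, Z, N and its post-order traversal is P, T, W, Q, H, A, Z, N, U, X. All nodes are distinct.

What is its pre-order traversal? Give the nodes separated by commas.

The last element of post-order is the root; it splits in-order into left and right subtrees.
Root X: left subtree has 1 node {P}, right has 8 {T, W, Q, A, H, U, Z, N}.
  Root U: left subtree has 5 nodes {T, W, Q, A, H}, right has 2 {Z, N}.
    Root A: left subtree has 3 nodes {T, W, Q}, right has 1 {H}.
      Root Q: left subtree has 2 nodes {T, W}, right has 0 { }.
        Root W: left subtree has 1 node {T}, right has 0 { }.
    Root N: left subtree has 1 node {Z}, right has 0 { }.

X, P, U, A, Q, W, T, H, N, Z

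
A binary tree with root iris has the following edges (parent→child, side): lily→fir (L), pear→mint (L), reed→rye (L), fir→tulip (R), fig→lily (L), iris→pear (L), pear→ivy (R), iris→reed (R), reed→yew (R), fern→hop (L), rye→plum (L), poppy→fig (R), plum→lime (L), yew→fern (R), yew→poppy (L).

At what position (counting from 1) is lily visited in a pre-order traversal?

Pre-order visits the node, then its left subtree, then its right subtree.
Visit iris.
At iris: go left to pear.
  Visit pear.
  At pear: go left to mint.
    mint is a leaf — visit mint.
  At pear: go right to ivy.
    ivy is a leaf — visit ivy.
At iris: go right to reed.
  Visit reed.
  At reed: go left to rye.
    Visit rye.
    At rye: go left to plum.
      Visit plum.
      At plum: go left to lime.
        lime is a leaf — visit lime.
      At plum: no right child.
    At rye: no right child.
  At reed: go right to yew.
    Visit yew.
    At yew: go left to poppy.
      Visit poppy.
      At poppy: no left child.
      At poppy: go right to fig.
        Visit fig.
        At fig: go left to lily.
          Visit lily.
          At lily: go left to fir.
            Visit fir.
            At fir: no left child.
            At fir: go right to tulip.
              tulip is a leaf — visit tulip.
          At lily: no right child.
        At fig: no right child.
    At yew: go right to fern.
      Visit fern.
      At fern: go left to hop.
        hop is a leaf — visit hop.
      At fern: no right child.
Full pre-order sequence: iris, pear, mint, ivy, reed, rye, plum, lime, yew, poppy, fig, lily, fir, tulip, fern, hop.

12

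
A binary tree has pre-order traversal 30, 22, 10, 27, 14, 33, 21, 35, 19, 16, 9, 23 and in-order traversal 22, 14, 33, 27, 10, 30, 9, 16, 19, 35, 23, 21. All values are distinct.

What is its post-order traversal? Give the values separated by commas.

33, 14, 27, 10, 22, 9, 16, 19, 23, 35, 21, 30

The first element of pre-order is the root; it splits in-order into left and right subtrees.
Root 30: left subtree has 5 nodes {22, 14, 33, 27, 10}, right has 6 {9, 16, 19, 35, 23, 21}.
  Root 22: left subtree has 0 nodes { }, right has 4 {14, 33, 27, 10}.
    Root 10: left subtree has 3 nodes {14, 33, 27}, right has 0 { }.
      Root 27: left subtree has 2 nodes {14, 33}, right has 0 { }.
        Root 14: left subtree has 0 nodes { }, right has 1 {33}.
  Root 21: left subtree has 5 nodes {9, 16, 19, 35, 23}, right has 0 { }.
    Root 35: left subtree has 3 nodes {9, 16, 19}, right has 1 {23}.
      Root 19: left subtree has 2 nodes {9, 16}, right has 0 { }.
        Root 16: left subtree has 1 node {9}, right has 0 { }.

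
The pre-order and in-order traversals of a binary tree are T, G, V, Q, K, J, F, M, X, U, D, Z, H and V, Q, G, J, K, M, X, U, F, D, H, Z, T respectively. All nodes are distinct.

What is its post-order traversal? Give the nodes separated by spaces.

Q V J U X M H Z D F K G T

The first element of pre-order is the root; it splits in-order into left and right subtrees.
Root T: left subtree has 12 nodes {V, Q, G, J, K, M, X, U, F, D, H, Z}, right has 0 { }.
  Root G: left subtree has 2 nodes {V, Q}, right has 9 {J, K, M, X, U, F, D, H, Z}.
    Root V: left subtree has 0 nodes { }, right has 1 {Q}.
    Root K: left subtree has 1 node {J}, right has 7 {M, X, U, F, D, H, Z}.
      Root F: left subtree has 3 nodes {M, X, U}, right has 3 {D, H, Z}.
        Root M: left subtree has 0 nodes { }, right has 2 {X, U}.
          Root X: left subtree has 0 nodes { }, right has 1 {U}.
        Root D: left subtree has 0 nodes { }, right has 2 {H, Z}.
          Root Z: left subtree has 1 node {H}, right has 0 { }.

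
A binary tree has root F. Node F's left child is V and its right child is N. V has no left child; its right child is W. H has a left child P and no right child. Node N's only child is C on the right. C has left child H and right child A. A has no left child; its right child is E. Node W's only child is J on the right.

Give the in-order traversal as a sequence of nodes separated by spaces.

In-order visits the left subtree, then the node, then the right subtree.
At F: go left to V.
  At V: no left child.
  Visit V.
  At V: go right to W.
    At W: no left child.
    Visit W.
    At W: go right to J.
      J is a leaf — visit J.
Visit F.
At F: go right to N.
  At N: no left child.
  Visit N.
  At N: go right to C.
    At C: go left to H.
      At H: go left to P.
        P is a leaf — visit P.
      Visit H.
      At H: no right child.
    Visit C.
    At C: go right to A.
      At A: no left child.
      Visit A.
      At A: go right to E.
        E is a leaf — visit E.

V W J F N P H C A E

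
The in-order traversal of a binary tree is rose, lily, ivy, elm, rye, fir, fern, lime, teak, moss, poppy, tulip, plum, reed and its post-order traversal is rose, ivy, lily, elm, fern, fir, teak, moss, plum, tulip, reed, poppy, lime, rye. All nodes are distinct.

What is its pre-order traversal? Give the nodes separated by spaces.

rye elm lily rose ivy lime fir fern poppy moss teak reed tulip plum

The last element of post-order is the root; it splits in-order into left and right subtrees.
Root rye: left subtree has 4 nodes {rose, lily, ivy, elm}, right has 9 {fir, fern, lime, teak, moss, poppy, tulip, plum, reed}.
  Root elm: left subtree has 3 nodes {rose, lily, ivy}, right has 0 { }.
    Root lily: left subtree has 1 node {rose}, right has 1 {ivy}.
  Root lime: left subtree has 2 nodes {fir, fern}, right has 6 {teak, moss, poppy, tulip, plum, reed}.
    Root fir: left subtree has 0 nodes { }, right has 1 {fern}.
    Root poppy: left subtree has 2 nodes {teak, moss}, right has 3 {tulip, plum, reed}.
      Root moss: left subtree has 1 node {teak}, right has 0 { }.
      Root reed: left subtree has 2 nodes {tulip, plum}, right has 0 { }.
        Root tulip: left subtree has 0 nodes { }, right has 1 {plum}.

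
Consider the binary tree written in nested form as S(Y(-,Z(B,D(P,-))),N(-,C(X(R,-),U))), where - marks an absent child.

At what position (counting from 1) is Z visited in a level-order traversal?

4

Level-order visits nodes level by level from the root, left to right within each level.
Level 0: S
Level 1: Y, N
Level 2: Z, C
Level 3: B, D, X, U
Level 4: P, R
Full level-order sequence: S, Y, N, Z, C, B, D, X, U, P, R.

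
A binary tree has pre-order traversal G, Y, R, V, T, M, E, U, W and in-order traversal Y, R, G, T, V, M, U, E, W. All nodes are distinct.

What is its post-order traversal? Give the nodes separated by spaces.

R Y T U W E M V G

The first element of pre-order is the root; it splits in-order into left and right subtrees.
Root G: left subtree has 2 nodes {Y, R}, right has 6 {T, V, M, U, E, W}.
  Root Y: left subtree has 0 nodes { }, right has 1 {R}.
  Root V: left subtree has 1 node {T}, right has 4 {M, U, E, W}.
    Root M: left subtree has 0 nodes { }, right has 3 {U, E, W}.
      Root E: left subtree has 1 node {U}, right has 1 {W}.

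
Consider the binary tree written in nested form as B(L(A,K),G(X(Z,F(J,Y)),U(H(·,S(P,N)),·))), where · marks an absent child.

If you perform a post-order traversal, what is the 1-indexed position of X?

Post-order visits the left subtree, then the right subtree, then the node.
At B: go left to L.
  At L: go left to A.
    A is a leaf — visit A.
  At L: go right to K.
    K is a leaf — visit K.
  Visit L.
At B: go right to G.
  At G: go left to X.
    At X: go left to Z.
      Z is a leaf — visit Z.
    At X: go right to F.
      At F: go left to J.
        J is a leaf — visit J.
      At F: go right to Y.
        Y is a leaf — visit Y.
      Visit F.
    Visit X.
  At G: go right to U.
    At U: go left to H.
      At H: no left child.
      At H: go right to S.
        At S: go left to P.
          P is a leaf — visit P.
        At S: go right to N.
          N is a leaf — visit N.
        Visit S.
      Visit H.
    At U: no right child.
    Visit U.
  Visit G.
Visit B.
Full post-order sequence: A, K, L, Z, J, Y, F, X, P, N, S, H, U, G, B.

8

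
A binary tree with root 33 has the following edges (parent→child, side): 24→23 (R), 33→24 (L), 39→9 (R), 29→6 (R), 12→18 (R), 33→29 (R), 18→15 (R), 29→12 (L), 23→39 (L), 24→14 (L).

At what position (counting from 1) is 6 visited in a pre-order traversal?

11

Pre-order visits the node, then its left subtree, then its right subtree.
Visit 33.
At 33: go left to 24.
  Visit 24.
  At 24: go left to 14.
    14 is a leaf — visit 14.
  At 24: go right to 23.
    Visit 23.
    At 23: go left to 39.
      Visit 39.
      At 39: no left child.
      At 39: go right to 9.
        9 is a leaf — visit 9.
    At 23: no right child.
At 33: go right to 29.
  Visit 29.
  At 29: go left to 12.
    Visit 12.
    At 12: no left child.
    At 12: go right to 18.
      Visit 18.
      At 18: no left child.
      At 18: go right to 15.
        15 is a leaf — visit 15.
  At 29: go right to 6.
    6 is a leaf — visit 6.
Full pre-order sequence: 33, 24, 14, 23, 39, 9, 29, 12, 18, 15, 6.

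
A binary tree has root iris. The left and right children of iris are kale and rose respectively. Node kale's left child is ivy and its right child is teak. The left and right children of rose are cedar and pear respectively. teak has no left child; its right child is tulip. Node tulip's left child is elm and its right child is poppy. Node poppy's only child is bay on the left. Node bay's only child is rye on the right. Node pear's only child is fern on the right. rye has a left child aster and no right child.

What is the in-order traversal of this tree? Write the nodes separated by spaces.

In-order visits the left subtree, then the node, then the right subtree.
At iris: go left to kale.
  At kale: go left to ivy.
    ivy is a leaf — visit ivy.
  Visit kale.
  At kale: go right to teak.
    At teak: no left child.
    Visit teak.
    At teak: go right to tulip.
      At tulip: go left to elm.
        elm is a leaf — visit elm.
      Visit tulip.
      At tulip: go right to poppy.
        At poppy: go left to bay.
          At bay: no left child.
          Visit bay.
          At bay: go right to rye.
            At rye: go left to aster.
              aster is a leaf — visit aster.
            Visit rye.
            At rye: no right child.
        Visit poppy.
        At poppy: no right child.
Visit iris.
At iris: go right to rose.
  At rose: go left to cedar.
    cedar is a leaf — visit cedar.
  Visit rose.
  At rose: go right to pear.
    At pear: no left child.
    Visit pear.
    At pear: go right to fern.
      fern is a leaf — visit fern.

ivy kale teak elm tulip bay aster rye poppy iris cedar rose pear fern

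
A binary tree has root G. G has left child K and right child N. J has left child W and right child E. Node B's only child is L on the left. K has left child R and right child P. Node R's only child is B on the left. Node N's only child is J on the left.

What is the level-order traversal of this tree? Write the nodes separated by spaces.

G K N R P J B W E L

Level-order visits nodes level by level from the root, left to right within each level.
Level 0: G
Level 1: K, N
Level 2: R, P, J
Level 3: B, W, E
Level 4: L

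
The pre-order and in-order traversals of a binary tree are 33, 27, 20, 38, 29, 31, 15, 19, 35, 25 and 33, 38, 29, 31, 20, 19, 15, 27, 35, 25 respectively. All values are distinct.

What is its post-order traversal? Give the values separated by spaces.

The first element of pre-order is the root; it splits in-order into left and right subtrees.
Root 33: left subtree has 0 nodes { }, right has 9 {38, 29, 31, 20, 19, 15, 27, 35, 25}.
  Root 27: left subtree has 6 nodes {38, 29, 31, 20, 19, 15}, right has 2 {35, 25}.
    Root 20: left subtree has 3 nodes {38, 29, 31}, right has 2 {19, 15}.
      Root 38: left subtree has 0 nodes { }, right has 2 {29, 31}.
        Root 29: left subtree has 0 nodes { }, right has 1 {31}.
      Root 15: left subtree has 1 node {19}, right has 0 { }.
    Root 35: left subtree has 0 nodes { }, right has 1 {25}.

31 29 38 19 15 20 25 35 27 33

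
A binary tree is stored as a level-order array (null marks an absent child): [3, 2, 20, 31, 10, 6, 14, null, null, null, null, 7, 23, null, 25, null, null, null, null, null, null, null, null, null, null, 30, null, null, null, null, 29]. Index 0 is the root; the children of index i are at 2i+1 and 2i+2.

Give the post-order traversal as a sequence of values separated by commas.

Post-order visits the left subtree, then the right subtree, then the node.
At 3: go left to 2.
  At 2: go left to 31.
    31 is a leaf — visit 31.
  At 2: go right to 10.
    10 is a leaf — visit 10.
  Visit 2.
At 3: go right to 20.
  At 20: go left to 6.
    At 6: go left to 7.
      7 is a leaf — visit 7.
    At 6: go right to 23.
      At 23: go left to 30.
        30 is a leaf — visit 30.
      At 23: no right child.
      Visit 23.
    Visit 6.
  At 20: go right to 14.
    At 14: no left child.
    At 14: go right to 25.
      At 25: no left child.
      At 25: go right to 29.
        29 is a leaf — visit 29.
      Visit 25.
    Visit 14.
  Visit 20.
Visit 3.

31, 10, 2, 7, 30, 23, 6, 29, 25, 14, 20, 3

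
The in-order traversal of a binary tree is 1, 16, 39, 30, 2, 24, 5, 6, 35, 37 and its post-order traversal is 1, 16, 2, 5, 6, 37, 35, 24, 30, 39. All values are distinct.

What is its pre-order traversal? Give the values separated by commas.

39, 16, 1, 30, 24, 2, 35, 6, 5, 37

The last element of post-order is the root; it splits in-order into left and right subtrees.
Root 39: left subtree has 2 nodes {1, 16}, right has 7 {30, 2, 24, 5, 6, 35, 37}.
  Root 16: left subtree has 1 node {1}, right has 0 { }.
  Root 30: left subtree has 0 nodes { }, right has 6 {2, 24, 5, 6, 35, 37}.
    Root 24: left subtree has 1 node {2}, right has 4 {5, 6, 35, 37}.
      Root 35: left subtree has 2 nodes {5, 6}, right has 1 {37}.
        Root 6: left subtree has 1 node {5}, right has 0 { }.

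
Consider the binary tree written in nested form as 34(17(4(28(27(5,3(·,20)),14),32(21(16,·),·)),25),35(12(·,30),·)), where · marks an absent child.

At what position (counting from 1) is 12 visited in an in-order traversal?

In-order visits the left subtree, then the node, then the right subtree.
At 34: go left to 17.
  At 17: go left to 4.
    At 4: go left to 28.
      At 28: go left to 27.
        At 27: go left to 5.
          5 is a leaf — visit 5.
        Visit 27.
        At 27: go right to 3.
          At 3: no left child.
          Visit 3.
          At 3: go right to 20.
            20 is a leaf — visit 20.
      Visit 28.
      At 28: go right to 14.
        14 is a leaf — visit 14.
    Visit 4.
    At 4: go right to 32.
      At 32: go left to 21.
        At 21: go left to 16.
          16 is a leaf — visit 16.
        Visit 21.
        At 21: no right child.
      Visit 32.
      At 32: no right child.
  Visit 17.
  At 17: go right to 25.
    25 is a leaf — visit 25.
Visit 34.
At 34: go right to 35.
  At 35: go left to 12.
    At 12: no left child.
    Visit 12.
    At 12: go right to 30.
      30 is a leaf — visit 30.
  Visit 35.
  At 35: no right child.
Full in-order sequence: 5, 27, 3, 20, 28, 14, 4, 16, 21, 32, 17, 25, 34, 12, 30, 35.

14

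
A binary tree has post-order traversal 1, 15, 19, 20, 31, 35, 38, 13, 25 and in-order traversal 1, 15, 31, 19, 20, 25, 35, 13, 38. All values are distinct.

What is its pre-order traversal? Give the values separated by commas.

The last element of post-order is the root; it splits in-order into left and right subtrees.
Root 25: left subtree has 5 nodes {1, 15, 31, 19, 20}, right has 3 {35, 13, 38}.
  Root 31: left subtree has 2 nodes {1, 15}, right has 2 {19, 20}.
    Root 15: left subtree has 1 node {1}, right has 0 { }.
    Root 20: left subtree has 1 node {19}, right has 0 { }.
  Root 13: left subtree has 1 node {35}, right has 1 {38}.

25, 31, 15, 1, 20, 19, 13, 35, 38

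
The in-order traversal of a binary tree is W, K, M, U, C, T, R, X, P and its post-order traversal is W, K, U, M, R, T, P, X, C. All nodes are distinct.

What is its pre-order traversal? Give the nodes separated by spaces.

C M K W U X T R P

The last element of post-order is the root; it splits in-order into left and right subtrees.
Root C: left subtree has 4 nodes {W, K, M, U}, right has 4 {T, R, X, P}.
  Root M: left subtree has 2 nodes {W, K}, right has 1 {U}.
    Root K: left subtree has 1 node {W}, right has 0 { }.
  Root X: left subtree has 2 nodes {T, R}, right has 1 {P}.
    Root T: left subtree has 0 nodes { }, right has 1 {R}.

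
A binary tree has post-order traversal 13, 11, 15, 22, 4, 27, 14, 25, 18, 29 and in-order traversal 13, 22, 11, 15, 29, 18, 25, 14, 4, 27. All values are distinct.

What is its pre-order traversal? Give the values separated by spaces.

The last element of post-order is the root; it splits in-order into left and right subtrees.
Root 29: left subtree has 4 nodes {13, 22, 11, 15}, right has 5 {18, 25, 14, 4, 27}.
  Root 22: left subtree has 1 node {13}, right has 2 {11, 15}.
    Root 15: left subtree has 1 node {11}, right has 0 { }.
  Root 18: left subtree has 0 nodes { }, right has 4 {25, 14, 4, 27}.
    Root 25: left subtree has 0 nodes { }, right has 3 {14, 4, 27}.
      Root 14: left subtree has 0 nodes { }, right has 2 {4, 27}.
        Root 27: left subtree has 1 node {4}, right has 0 { }.

29 22 13 15 11 18 25 14 27 4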